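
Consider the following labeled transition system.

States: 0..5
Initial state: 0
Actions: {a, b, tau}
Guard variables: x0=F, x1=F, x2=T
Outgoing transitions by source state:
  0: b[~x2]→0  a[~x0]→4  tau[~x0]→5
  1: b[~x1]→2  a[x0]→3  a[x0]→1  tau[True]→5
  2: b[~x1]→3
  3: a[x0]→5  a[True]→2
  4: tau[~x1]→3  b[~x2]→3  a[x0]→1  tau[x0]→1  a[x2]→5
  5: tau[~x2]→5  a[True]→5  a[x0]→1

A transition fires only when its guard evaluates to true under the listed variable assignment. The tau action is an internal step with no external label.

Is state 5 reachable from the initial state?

9 transition(s) survive guard evaluation.
L0 = {0}
L1 = {4,5}  total {0,4,5}
L2 = {3}  total {0,3,4,5}
L3 = {2}  total {0,2,3,4,5}
Reach set: {0,2,3,4,5}
witness 5: tau

Answer: REACHABLE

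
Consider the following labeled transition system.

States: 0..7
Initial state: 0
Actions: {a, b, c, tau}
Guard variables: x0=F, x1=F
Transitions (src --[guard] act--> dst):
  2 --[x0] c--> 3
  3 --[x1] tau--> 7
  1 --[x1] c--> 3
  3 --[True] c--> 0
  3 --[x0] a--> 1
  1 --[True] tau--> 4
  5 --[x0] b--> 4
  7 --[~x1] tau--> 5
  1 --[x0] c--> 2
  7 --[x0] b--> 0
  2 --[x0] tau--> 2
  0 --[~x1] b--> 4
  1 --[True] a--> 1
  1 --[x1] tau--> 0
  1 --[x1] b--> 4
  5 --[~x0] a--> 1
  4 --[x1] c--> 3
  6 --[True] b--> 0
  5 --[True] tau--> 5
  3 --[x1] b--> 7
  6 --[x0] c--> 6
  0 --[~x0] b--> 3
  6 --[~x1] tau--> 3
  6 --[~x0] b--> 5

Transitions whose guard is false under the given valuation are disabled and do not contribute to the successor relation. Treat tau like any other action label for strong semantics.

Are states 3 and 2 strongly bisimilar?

Answer: NOT BISIMILAR

Trace:
Refine partition for ~:
  π0 = {{0,1,2,3,4,5,6,7}}
  π1 = {{0},{1,5},{2,4},{3},{6},{7}}
  π2 = {{0},{1},{2,4},{3},{5},{6},{7}}
7 equivalence class(es) (converged in 3)
class of 3: {3}; class of 2: {2,4}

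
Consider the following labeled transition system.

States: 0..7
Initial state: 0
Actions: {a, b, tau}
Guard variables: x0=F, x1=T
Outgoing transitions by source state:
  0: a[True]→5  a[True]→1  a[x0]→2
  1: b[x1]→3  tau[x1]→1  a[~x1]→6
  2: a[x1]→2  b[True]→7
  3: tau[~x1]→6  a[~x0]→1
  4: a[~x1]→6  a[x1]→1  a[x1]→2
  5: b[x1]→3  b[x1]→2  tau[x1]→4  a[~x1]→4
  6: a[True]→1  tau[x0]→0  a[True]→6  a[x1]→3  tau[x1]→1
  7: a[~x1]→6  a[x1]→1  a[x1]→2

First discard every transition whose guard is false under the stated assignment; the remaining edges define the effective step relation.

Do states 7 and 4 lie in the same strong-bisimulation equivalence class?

Compute ~ classes (split until stable):
  π0 = {{0,1,2,3,4,5,6,7}}
  π1 = {{0,3,4,7},{1,5},{2},{6}}
  π2 = {{0,3},{1},{2},{4,7},{5},{6}}
  π3 = {{0},{1},{2},{3},{4,7},{5},{6}}
Fixed point at round 4; 7 class(es).
[7]={4,7}  [4]={4,7}

Answer: BISIMILAR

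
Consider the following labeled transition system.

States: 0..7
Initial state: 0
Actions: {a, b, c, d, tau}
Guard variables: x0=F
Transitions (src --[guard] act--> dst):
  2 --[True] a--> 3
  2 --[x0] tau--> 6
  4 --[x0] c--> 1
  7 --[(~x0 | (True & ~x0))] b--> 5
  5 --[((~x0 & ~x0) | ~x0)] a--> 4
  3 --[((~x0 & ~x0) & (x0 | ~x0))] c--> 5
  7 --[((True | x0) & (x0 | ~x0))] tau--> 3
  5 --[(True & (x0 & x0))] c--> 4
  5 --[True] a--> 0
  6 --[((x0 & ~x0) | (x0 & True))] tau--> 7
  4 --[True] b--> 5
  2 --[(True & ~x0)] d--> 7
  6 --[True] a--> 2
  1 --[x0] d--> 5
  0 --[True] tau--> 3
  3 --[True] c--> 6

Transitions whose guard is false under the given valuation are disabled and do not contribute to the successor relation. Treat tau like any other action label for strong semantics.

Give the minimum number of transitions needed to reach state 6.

Breadth-first toward 6:
  depth 0: {0}
  depth 1: {3}
  depth 2: {5,6}
depth(6)=2, e.g. tau·c

Answer: 2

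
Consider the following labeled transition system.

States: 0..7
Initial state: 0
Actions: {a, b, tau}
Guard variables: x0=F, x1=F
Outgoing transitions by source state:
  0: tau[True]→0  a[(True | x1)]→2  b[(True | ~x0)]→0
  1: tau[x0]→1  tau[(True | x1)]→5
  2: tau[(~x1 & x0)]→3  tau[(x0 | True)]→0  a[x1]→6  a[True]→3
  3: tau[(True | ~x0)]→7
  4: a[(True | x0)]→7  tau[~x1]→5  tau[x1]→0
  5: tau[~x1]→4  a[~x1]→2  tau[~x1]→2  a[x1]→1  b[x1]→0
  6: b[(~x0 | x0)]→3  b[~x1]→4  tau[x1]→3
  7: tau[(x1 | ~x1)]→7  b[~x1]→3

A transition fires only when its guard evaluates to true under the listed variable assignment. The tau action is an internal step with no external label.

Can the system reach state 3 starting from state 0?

Answer: REACHABLE

Analysis:
Guard filter leaves 16 enabled edge(s).
Layer 0: {0}
Layer 1: {2}  now seen {0,2}
Layer 2: {3}  now seen {0,2,3}
Layer 3: {7}  now seen {0,2,3,7}
R = {0,2,3,7}
trace reaching 3: a·a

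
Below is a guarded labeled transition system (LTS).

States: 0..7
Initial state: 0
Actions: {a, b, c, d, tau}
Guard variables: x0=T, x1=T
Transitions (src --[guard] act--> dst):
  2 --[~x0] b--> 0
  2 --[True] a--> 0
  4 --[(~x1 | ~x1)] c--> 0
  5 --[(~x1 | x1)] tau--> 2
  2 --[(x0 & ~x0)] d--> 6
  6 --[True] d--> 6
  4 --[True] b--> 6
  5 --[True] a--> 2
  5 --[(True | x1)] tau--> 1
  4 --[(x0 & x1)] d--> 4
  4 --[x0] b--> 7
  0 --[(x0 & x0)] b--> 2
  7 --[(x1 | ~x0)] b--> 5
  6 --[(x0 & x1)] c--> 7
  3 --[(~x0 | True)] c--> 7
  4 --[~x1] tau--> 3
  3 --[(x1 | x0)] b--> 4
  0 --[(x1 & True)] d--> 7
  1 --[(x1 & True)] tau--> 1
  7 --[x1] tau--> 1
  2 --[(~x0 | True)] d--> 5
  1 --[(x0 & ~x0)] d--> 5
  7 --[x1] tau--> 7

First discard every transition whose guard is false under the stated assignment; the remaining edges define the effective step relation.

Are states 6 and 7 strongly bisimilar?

Refine partition for ~:
  P[0] = {{0,1,2,3,4,5,6,7}}
  P[1] = {{0,4},{1},{2},{3},{5},{6},{7}}
  P[2] = {{0},{1},{2},{3},{4},{5},{6},{7}}
Fixed point at round 3; 8 class(es).
class of 6: {6}; class of 7: {7}

Answer: NOT BISIMILAR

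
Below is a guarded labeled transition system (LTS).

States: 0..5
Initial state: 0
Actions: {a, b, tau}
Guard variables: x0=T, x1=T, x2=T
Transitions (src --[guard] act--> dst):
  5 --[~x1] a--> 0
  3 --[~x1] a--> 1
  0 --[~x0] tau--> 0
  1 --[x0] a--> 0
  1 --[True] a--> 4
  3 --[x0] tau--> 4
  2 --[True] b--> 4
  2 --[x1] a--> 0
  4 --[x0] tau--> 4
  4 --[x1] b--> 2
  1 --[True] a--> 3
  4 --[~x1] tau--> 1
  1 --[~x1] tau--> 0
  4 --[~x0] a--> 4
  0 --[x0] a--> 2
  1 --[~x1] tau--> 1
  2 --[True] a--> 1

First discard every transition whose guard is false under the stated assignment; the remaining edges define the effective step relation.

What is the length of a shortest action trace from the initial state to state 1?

BFS to 1:
  L0 = {0}
  L1 = {2}
  L2 = {1,4}
first hit 1 at d=2 via a·a

Answer: 2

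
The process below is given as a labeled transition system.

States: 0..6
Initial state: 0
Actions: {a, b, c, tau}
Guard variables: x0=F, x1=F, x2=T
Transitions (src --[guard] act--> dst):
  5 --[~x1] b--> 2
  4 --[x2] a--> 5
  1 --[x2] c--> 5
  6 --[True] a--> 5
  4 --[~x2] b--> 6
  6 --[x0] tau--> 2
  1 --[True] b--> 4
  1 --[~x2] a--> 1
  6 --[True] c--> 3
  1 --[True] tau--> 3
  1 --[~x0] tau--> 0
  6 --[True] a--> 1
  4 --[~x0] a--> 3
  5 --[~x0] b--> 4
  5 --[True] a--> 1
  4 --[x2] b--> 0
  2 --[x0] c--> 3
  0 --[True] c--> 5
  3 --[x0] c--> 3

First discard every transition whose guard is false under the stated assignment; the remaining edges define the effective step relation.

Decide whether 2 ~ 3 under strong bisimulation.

Answer: BISIMILAR

Analysis:
Compute ~ classes (split until stable):
  P[0] = {{0,1,2,3,4,5,6}}
  P[1] = {{0},{1},{2,3},{4,5},{6}}
  P[2] = {{0},{1},{2,3},{4},{5},{6}}
stable after 3 split(s): 6 block(s)
2∈{2,3}, 3∈{2,3}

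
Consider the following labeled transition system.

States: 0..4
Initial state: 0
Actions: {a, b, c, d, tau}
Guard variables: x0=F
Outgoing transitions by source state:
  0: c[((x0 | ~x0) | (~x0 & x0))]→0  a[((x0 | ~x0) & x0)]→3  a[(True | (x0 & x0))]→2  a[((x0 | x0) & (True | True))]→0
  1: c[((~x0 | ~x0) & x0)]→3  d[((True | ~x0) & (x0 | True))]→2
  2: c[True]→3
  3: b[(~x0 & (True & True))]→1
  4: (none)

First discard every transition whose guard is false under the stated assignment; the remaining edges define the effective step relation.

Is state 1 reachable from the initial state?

Answer: REACHABLE

Working:
Guard filter leaves 5 enabled edge(s).
L0 = {0}
L1 = {2}  now seen {0,2}
L2 = {3}  now seen {0,2,3}
L3 = {1}  now seen {0,1,2,3}
Reachable = {0,1,2,3}
trace reaching 1: a·c·b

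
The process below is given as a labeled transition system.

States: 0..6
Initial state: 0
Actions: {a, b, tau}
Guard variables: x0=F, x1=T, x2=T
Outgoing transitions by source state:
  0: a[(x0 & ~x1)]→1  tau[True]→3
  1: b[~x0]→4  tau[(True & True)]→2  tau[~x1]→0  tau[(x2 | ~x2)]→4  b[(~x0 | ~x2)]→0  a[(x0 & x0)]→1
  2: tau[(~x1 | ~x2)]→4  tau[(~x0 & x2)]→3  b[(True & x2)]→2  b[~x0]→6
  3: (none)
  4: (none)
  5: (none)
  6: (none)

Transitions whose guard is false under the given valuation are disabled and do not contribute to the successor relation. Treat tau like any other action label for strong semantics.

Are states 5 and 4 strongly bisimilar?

Answer: BISIMILAR

Analysis:
Refine partition for ~:
  P[0] = {{0,1,2,3,4,5,6}}
  P[1] = {{0},{1,2},{3,4,5,6}}
  P[2] = {{0},{1},{2},{3,4,5,6}}
Fixed point at round 3; 4 class(es).
5∈{3,4,5,6}, 4∈{3,4,5,6}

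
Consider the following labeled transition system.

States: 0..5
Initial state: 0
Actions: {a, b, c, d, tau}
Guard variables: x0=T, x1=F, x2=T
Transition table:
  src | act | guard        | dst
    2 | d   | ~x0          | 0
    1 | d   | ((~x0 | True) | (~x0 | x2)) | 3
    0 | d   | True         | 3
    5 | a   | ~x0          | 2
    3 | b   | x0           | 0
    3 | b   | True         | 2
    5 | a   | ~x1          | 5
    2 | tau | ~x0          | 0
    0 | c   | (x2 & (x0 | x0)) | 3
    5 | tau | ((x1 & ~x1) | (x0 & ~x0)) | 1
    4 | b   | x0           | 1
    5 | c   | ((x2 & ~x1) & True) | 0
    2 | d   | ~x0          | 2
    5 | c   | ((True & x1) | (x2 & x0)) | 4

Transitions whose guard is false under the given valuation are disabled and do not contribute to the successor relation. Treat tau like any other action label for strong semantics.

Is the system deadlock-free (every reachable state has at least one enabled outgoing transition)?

Answer: DEADLOCK at state 2

Working:
Reachable = {0,2,3}
  0: c→3  d→3  [2 exit(s)]
  2: ∅  [STUCK]
  3: b→0  b→2  [2 exit(s)]
trace reaching 2: d·b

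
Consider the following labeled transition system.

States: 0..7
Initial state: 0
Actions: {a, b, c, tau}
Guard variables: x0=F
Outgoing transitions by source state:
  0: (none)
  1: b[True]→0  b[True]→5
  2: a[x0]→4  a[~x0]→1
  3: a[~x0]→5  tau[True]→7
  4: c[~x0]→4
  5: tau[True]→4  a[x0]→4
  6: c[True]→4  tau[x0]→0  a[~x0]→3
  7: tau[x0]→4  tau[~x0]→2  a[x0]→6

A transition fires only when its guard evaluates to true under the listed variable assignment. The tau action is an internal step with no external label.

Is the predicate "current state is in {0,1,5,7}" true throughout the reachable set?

Safe = {0,1,5,7}
Reachable = {0}
  0: ✓

Answer: INVARIANT HOLDS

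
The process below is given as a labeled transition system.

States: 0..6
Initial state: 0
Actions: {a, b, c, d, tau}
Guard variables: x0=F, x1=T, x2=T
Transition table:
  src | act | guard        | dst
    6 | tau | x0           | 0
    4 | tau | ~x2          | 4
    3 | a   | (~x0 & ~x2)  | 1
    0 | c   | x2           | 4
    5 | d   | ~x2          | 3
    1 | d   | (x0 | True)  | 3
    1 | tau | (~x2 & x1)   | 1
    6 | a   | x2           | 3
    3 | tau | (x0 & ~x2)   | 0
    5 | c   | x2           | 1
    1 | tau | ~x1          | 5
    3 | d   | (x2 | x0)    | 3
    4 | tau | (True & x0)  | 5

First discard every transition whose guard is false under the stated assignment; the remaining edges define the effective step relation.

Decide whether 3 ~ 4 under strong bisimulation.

Bisimulation quotient by refinement:
  round 0: {{0,1,2,3,4,5,6}}
  round 1: {{0,5},{1,3},{2,4},{6}}
  round 2: {{0},{1,3},{2,4},{5},{6}}
stable after 3 split(s): 5 block(s)
class of 3: {1,3}; class of 4: {2,4}

Answer: NOT BISIMILAR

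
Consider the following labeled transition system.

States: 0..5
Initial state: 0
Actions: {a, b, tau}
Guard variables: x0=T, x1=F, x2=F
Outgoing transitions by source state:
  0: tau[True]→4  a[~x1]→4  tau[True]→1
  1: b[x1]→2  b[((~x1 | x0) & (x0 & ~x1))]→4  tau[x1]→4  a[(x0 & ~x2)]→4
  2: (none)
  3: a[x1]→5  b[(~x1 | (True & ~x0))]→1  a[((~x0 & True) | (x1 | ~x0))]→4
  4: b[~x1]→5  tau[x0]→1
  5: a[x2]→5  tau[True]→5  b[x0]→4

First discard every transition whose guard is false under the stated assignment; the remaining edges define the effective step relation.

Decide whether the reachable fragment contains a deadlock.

Reach set: {0,1,4,5}
  0: a→4  tau→1  tau→4  [3 out]
  1: a→4  b→4  [2 out]
  4: b→5  tau→1  [2 out]
  5: b→4  tau→5  [2 out]

Answer: DEADLOCK-FREE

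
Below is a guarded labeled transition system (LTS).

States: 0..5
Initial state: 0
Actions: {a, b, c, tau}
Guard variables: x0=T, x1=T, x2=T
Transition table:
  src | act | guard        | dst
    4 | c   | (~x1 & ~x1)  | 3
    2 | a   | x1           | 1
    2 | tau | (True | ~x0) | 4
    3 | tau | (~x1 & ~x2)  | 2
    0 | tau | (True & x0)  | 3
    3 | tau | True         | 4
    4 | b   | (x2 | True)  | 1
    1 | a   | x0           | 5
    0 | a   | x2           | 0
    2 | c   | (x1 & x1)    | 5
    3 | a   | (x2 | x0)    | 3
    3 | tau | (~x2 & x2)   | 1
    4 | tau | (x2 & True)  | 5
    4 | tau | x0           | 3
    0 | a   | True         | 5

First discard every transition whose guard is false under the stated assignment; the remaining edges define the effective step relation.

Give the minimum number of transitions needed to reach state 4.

Answer: 2

Trace:
BFS to 4:
  Layer 0: {0}
  Layer 1: {3,5}
  Layer 2: {4}
depth(4)=2, e.g. tau·tau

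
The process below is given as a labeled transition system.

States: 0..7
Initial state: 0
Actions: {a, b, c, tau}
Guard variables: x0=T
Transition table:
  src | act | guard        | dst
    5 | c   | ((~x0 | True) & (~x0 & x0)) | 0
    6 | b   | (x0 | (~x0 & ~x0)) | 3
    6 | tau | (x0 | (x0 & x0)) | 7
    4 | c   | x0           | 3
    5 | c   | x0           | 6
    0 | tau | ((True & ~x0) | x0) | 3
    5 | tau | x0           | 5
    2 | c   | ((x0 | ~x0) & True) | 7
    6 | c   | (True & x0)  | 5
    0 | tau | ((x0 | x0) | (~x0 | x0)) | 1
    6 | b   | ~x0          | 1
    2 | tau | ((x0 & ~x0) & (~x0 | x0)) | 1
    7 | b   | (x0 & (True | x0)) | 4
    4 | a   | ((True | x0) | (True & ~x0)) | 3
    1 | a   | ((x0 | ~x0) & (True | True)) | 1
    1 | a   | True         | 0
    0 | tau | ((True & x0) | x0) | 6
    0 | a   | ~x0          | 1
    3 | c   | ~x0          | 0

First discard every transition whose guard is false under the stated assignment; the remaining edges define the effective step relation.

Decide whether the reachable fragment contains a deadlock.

Answer: DEADLOCK at state 3

Working:
Reachable = {0,1,3,4,5,6,7}
  0: tau→1  tau→3  tau→6  [deg 3]
  1: a→0  a→1  [deg 2]
  3: ∅  [STUCK]
  4: a→3  c→3  [deg 2]
  5: c→6  tau→5  [deg 2]
  6: b→3  c→5  tau→7  [deg 3]
  7: b→4  [deg 1]
Path to 3: tau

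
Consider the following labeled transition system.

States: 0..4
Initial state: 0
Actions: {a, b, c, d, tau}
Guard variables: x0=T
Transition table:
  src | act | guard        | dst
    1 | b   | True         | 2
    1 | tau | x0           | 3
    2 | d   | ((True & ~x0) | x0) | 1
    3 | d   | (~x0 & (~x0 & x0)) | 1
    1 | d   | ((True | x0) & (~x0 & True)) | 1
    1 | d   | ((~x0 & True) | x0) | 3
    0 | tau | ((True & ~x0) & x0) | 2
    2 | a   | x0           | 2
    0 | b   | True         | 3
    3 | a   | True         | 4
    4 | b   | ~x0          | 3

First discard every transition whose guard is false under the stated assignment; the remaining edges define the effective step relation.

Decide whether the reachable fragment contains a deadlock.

Answer: DEADLOCK at state 4

Analysis:
R = {0,3,4}
  0: b→3  [deg 1]
  3: a→4  [deg 1]
  4: ∅  [deadlock]
witness 4: b·a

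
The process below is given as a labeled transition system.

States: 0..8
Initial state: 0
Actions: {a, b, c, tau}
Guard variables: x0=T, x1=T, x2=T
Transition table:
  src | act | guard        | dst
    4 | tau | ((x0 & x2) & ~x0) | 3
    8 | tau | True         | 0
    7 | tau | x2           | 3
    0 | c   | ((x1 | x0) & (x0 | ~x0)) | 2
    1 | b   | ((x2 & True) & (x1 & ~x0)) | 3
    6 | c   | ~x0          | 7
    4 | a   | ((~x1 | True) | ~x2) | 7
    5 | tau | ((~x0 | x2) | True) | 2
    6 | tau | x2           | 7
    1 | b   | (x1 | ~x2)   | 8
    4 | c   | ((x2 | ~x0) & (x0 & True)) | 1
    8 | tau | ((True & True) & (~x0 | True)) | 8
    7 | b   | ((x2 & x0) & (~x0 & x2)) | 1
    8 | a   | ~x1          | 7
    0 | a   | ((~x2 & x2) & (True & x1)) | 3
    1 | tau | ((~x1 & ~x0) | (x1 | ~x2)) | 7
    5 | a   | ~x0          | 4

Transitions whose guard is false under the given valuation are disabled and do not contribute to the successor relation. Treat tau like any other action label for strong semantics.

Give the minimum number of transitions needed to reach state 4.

Breadth-first toward 4:
  depth 0: {0}
  depth 1: {2}
4 never appears.

Answer: UNREACHABLE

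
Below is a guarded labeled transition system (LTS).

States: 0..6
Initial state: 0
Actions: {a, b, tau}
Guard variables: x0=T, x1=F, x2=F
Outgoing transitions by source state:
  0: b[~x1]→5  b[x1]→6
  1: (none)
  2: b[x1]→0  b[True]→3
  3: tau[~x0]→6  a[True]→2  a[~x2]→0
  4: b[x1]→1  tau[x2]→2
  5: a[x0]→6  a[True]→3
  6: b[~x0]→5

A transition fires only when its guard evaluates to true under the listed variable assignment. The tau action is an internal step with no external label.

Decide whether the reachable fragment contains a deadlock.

Answer: DEADLOCK at state 6

Analysis:
Reach set: {0,2,3,5,6}
  0: b→5  [1 out]
  2: b→3  [1 out]
  3: a→0  a→2  [2 out]
  5: a→3  a→6  [2 out]
  6: ∅  [deadlock]
Path to 6: b·a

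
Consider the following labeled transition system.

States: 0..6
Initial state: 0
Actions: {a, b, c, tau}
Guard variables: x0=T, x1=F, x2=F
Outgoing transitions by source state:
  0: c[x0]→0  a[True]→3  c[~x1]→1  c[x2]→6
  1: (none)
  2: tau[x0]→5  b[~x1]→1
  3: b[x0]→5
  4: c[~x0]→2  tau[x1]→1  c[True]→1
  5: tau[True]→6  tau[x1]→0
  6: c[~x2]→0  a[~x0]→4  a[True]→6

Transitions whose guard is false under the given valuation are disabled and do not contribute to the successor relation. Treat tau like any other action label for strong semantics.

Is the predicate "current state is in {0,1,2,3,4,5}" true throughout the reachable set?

Answer: INVARIANT VIOLATED at state 6

Analysis:
Inv-set: {0,1,2,3,4,5}
R = {0,1,3,5,6}
  0: ✓
  1: ✓
  3: ✓
  5: ✓
  6: VIOLATES
counterexample path to 6: a·b·tau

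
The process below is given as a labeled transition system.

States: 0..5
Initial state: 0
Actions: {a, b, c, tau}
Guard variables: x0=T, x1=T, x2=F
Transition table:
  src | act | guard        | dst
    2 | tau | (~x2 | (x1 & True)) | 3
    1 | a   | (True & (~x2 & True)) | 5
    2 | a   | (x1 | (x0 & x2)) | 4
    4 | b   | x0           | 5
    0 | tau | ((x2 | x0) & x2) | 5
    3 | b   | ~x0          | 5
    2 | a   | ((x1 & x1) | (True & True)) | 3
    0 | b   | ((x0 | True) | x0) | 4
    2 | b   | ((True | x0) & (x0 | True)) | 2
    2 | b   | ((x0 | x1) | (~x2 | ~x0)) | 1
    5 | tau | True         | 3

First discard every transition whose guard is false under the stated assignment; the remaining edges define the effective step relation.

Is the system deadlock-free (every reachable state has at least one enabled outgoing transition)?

R = {0,3,4,5}
  0: b→4  [1 out]
  3: ∅  [no exit]
  4: b→5  [1 out]
  5: tau→3  [1 out]
witness 3: b·b·tau

Answer: DEADLOCK at state 3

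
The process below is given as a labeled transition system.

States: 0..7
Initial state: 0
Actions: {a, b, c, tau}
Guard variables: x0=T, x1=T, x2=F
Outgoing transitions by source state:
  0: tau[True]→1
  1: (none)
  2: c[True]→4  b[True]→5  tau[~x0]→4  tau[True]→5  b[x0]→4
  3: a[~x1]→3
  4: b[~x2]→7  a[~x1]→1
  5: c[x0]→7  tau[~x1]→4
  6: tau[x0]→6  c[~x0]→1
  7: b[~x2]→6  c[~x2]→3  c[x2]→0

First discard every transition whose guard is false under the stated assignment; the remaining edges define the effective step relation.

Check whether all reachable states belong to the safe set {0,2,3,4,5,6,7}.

Answer: INVARIANT VIOLATED at state 1

Working:
Safe = {0,2,3,4,5,6,7}
R = {0,1}
  0: ✓
  1: VIOLATES
witness against invariant: tau → 1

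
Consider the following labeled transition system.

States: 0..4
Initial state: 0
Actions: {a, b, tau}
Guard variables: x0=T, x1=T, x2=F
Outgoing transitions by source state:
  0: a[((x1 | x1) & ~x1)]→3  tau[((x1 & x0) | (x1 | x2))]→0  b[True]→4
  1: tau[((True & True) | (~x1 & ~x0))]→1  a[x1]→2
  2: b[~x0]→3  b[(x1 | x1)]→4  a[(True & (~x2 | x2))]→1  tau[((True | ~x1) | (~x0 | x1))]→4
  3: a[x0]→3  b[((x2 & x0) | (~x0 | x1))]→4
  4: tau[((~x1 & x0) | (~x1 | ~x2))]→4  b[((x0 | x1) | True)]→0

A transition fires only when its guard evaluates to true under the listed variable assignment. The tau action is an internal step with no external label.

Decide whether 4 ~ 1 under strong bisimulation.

Answer: NOT BISIMILAR

Working:
Compute ~ classes (split until stable):
  π0 = {{0,1,2,3,4}}
  π1 = {{0,4},{1},{2},{3}}
stable after 2 split(s): 4 block(s)
[4]={0,4}  [1]={1}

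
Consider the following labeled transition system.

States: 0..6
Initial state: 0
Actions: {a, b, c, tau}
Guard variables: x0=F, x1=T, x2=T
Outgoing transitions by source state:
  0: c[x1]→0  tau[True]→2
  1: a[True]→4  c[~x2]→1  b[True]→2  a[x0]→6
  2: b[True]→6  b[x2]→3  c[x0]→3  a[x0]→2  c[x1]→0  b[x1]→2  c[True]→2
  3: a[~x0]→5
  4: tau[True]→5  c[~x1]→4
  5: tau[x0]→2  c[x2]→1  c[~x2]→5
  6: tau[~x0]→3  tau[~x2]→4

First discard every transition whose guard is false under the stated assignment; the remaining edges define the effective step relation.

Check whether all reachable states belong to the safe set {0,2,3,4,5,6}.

Answer: INVARIANT VIOLATED at state 1

Analysis:
Safe = {0,2,3,4,5,6}
Reachable = {0,1,2,3,4,5,6}
  0: safe
  1: ✗ unsafe
  2: safe
  3: safe
  4: safe
  5: safe
  6: safe
counterexample path to 1: tau·b·a·c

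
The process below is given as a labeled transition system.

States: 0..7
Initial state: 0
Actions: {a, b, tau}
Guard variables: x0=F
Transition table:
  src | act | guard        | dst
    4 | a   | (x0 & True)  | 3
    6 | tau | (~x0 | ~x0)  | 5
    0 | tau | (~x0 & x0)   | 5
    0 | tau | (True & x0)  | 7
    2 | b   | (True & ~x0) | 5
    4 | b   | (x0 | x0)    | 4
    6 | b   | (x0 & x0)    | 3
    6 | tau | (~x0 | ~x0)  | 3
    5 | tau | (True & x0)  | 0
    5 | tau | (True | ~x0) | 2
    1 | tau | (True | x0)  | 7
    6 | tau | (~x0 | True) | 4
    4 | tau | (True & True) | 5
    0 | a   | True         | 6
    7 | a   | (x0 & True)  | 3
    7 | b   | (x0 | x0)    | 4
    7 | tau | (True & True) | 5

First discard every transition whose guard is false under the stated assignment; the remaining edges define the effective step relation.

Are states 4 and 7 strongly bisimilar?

Refine partition for ~:
  round 0: {{0,1,2,3,4,5,6,7}}
  round 1: {{0},{1,4,5,6,7},{2},{3}}
  round 2: {{0},{1,4,7},{2},{3},{5},{6}}
  round 3: {{0},{1},{2},{3},{4,7},{5},{6}}
stable after 4 split(s): 7 block(s)
[4]={4,7}  [7]={4,7}

Answer: BISIMILAR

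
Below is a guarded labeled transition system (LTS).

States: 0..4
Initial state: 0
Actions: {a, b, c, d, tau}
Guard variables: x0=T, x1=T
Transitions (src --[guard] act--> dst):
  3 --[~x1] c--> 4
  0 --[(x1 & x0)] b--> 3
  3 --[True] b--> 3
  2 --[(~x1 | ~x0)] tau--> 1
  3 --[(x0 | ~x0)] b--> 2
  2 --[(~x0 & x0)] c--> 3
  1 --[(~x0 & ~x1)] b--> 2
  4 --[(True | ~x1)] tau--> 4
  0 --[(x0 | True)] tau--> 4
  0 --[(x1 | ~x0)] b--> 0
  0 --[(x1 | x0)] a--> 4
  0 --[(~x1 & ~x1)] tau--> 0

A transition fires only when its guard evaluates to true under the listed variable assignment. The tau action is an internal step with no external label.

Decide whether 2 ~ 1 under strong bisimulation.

Compute ~ classes (split until stable):
  π0 = {{0,1,2,3,4}}
  π1 = {{0},{1,2},{3},{4}}
Fixed point at round 2; 4 class(es).
class of 2: {1,2}; class of 1: {1,2}

Answer: BISIMILAR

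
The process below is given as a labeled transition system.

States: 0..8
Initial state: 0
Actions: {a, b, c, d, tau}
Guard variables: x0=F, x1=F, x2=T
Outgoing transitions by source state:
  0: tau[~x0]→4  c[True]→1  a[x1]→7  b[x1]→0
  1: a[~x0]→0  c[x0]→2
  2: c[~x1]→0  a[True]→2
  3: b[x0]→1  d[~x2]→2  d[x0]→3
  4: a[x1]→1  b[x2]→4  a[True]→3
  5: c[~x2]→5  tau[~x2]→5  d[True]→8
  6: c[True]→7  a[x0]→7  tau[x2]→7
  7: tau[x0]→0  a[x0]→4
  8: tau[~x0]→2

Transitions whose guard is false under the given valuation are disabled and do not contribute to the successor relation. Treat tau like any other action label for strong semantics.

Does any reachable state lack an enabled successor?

Answer: DEADLOCK at state 3

Trace:
Reachable = {0,1,3,4}
  0: c→1  tau→4  [deg 2]
  1: a→0  [deg 1]
  3: ∅  [STUCK]
  4: a→3  b→4  [deg 2]
witness 3: tau·a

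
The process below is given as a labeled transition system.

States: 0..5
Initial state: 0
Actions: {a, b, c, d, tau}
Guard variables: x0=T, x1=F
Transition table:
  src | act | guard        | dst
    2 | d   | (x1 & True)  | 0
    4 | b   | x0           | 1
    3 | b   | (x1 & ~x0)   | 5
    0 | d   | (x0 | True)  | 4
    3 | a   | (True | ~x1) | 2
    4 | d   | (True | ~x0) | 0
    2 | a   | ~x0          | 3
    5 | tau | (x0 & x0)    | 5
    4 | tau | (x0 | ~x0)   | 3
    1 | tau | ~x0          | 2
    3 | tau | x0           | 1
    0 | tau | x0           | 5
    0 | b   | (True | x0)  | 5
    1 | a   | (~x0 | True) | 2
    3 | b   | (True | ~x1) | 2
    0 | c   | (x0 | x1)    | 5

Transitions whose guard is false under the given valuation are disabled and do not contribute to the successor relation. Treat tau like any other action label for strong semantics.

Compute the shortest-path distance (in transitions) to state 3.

BFS to 3:
  depth 0: {0}
  depth 1: {4,5}
  depth 2: {1,3}
depth(3)=2, e.g. d·tau

Answer: 2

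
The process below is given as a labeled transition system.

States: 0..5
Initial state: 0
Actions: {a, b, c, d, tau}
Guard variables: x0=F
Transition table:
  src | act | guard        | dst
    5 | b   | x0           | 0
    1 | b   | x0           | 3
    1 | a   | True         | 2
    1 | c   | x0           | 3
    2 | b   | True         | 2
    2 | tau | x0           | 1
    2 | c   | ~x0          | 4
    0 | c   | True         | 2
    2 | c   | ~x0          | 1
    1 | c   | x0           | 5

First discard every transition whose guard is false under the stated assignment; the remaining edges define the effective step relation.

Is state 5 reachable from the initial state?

5 transition(s) survive guard evaluation.
Layer 0: {0}
Layer 1: {2}  total {0,2}
Layer 2: {1,4}  total {0,1,2,4}
R = {0,1,2,4}

Answer: UNREACHABLE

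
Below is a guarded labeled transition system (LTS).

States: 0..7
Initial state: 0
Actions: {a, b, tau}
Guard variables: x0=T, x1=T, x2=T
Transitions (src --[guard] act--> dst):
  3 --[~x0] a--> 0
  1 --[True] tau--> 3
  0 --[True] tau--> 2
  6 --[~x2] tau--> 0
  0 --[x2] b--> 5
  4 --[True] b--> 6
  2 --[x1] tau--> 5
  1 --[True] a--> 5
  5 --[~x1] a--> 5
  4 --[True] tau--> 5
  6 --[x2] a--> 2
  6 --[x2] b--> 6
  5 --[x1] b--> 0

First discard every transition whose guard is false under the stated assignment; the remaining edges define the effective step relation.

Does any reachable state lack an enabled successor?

Reachable = {0,2,5}
  0: b→5  tau→2  [2 out]
  2: tau→5  [1 out]
  5: b→0  [1 out]

Answer: DEADLOCK-FREE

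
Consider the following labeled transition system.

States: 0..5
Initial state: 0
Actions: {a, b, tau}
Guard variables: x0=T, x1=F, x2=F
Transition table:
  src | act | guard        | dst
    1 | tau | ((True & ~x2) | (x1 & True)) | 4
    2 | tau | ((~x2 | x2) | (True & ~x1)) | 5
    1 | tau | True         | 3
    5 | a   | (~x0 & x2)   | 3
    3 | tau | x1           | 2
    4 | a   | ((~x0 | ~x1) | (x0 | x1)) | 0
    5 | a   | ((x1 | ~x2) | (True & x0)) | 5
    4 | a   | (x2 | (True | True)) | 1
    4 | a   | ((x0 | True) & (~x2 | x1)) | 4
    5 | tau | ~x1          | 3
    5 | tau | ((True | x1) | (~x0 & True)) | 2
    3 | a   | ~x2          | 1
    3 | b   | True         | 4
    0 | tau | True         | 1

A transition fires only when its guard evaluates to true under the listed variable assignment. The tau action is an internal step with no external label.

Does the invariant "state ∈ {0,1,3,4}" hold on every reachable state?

Answer: INVARIANT HOLDS

Trace:
Inv-set: {0,1,3,4}
Reach set: {0,1,3,4}
  0: ok
  1: ok
  3: ok
  4: ok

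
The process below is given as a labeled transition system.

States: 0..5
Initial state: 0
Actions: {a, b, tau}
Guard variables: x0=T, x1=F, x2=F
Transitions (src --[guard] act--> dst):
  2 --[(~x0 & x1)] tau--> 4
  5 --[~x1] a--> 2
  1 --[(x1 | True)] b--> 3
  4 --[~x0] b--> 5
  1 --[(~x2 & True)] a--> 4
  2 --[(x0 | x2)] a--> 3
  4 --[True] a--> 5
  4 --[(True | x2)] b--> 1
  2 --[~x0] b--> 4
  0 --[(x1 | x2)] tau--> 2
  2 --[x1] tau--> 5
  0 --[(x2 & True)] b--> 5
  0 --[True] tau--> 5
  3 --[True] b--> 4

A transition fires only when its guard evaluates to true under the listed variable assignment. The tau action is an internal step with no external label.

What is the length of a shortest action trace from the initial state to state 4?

Answer: 4

Working:
BFS to 4:
  L0 = {0}
  L1 = {5}
  L2 = {2}
  L3 = {3}
  L4 = {4}
first hit 4 at d=4 via tau·a·a·b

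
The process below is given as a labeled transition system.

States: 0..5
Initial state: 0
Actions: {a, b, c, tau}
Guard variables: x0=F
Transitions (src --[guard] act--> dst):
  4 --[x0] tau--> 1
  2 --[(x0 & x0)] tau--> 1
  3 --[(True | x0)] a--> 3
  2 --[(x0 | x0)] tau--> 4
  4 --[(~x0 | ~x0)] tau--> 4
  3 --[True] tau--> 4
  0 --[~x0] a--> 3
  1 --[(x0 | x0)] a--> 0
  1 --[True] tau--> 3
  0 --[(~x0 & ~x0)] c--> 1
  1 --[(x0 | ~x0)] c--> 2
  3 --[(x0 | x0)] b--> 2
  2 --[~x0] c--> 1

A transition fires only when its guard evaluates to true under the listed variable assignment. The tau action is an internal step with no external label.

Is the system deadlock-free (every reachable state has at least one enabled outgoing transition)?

R = {0,1,2,3,4}
  0: a→3  c→1  [2 exit(s)]
  1: c→2  tau→3  [2 exit(s)]
  2: c→1  [1 exit(s)]
  3: a→3  tau→4  [2 exit(s)]
  4: tau→4  [1 exit(s)]

Answer: DEADLOCK-FREE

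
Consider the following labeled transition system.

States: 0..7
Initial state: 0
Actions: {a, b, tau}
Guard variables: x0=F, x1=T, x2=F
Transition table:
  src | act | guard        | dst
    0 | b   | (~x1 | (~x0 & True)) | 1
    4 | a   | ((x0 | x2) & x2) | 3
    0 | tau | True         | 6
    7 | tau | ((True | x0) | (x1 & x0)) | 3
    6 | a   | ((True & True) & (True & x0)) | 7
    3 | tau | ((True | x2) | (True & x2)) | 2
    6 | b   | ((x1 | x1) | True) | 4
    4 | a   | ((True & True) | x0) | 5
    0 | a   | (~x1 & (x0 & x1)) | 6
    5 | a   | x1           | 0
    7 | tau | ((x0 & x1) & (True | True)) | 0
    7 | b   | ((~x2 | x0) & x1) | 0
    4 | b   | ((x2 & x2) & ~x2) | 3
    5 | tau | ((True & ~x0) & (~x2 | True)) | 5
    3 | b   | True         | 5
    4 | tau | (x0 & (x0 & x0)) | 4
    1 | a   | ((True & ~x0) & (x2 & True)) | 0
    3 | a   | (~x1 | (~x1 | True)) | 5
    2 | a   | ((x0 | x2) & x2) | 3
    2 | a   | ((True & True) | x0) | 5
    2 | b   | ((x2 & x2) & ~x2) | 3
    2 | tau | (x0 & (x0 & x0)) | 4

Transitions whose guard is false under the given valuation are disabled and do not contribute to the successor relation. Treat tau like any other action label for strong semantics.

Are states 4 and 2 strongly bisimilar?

Answer: BISIMILAR

Analysis:
Refine partition for ~:
  P[0] = {{0,1,2,3,4,5,6,7}}
  P[1] = {{0,7},{1},{2,4},{3},{5},{6}}
  P[2] = {{0},{1},{2,4},{3},{5},{6},{7}}
7 equivalence class(es) (converged in 3)
class of 4: {2,4}; class of 2: {2,4}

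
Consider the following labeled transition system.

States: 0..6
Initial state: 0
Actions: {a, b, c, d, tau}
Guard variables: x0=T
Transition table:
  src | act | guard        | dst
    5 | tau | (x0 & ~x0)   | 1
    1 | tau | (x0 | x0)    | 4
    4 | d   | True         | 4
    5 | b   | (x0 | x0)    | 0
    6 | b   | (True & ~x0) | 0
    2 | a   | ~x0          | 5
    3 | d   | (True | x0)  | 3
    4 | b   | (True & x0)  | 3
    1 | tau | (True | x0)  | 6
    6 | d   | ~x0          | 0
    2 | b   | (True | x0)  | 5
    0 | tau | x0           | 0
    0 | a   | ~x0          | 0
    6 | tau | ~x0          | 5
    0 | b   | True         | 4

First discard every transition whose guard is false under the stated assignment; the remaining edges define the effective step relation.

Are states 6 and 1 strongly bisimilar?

Bisimulation quotient by refinement:
  P[0] = {{0,1,2,3,4,5,6}}
  P[1] = {{0},{1},{2,5},{3},{4},{6}}
  P[2] = {{0},{1},{2},{3},{4},{5},{6}}
Fixed point at round 3; 7 class(es).
6∈{6}, 1∈{1}

Answer: NOT BISIMILAR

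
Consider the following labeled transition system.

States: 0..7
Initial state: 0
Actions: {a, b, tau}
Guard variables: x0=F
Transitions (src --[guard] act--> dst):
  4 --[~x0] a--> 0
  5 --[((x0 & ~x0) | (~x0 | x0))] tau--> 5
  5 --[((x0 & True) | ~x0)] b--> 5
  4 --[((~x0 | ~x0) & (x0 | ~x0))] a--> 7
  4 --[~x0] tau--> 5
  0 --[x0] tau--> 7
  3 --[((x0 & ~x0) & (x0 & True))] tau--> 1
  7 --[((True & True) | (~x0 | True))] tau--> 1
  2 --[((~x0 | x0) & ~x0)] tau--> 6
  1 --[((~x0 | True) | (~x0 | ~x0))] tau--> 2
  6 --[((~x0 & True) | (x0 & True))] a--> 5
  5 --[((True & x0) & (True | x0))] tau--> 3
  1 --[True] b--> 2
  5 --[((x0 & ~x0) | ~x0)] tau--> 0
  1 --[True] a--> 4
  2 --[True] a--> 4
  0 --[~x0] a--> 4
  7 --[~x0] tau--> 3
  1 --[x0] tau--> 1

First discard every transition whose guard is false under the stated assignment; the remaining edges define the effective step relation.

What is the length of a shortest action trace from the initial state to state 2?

Answer: 4

Trace:
Breadth-first toward 2:
  depth 0: {0}
  depth 1: {4}
  depth 2: {5,7}
  depth 3: {1,3}
  depth 4: {2}
depth(2)=4, e.g. a·a·tau·b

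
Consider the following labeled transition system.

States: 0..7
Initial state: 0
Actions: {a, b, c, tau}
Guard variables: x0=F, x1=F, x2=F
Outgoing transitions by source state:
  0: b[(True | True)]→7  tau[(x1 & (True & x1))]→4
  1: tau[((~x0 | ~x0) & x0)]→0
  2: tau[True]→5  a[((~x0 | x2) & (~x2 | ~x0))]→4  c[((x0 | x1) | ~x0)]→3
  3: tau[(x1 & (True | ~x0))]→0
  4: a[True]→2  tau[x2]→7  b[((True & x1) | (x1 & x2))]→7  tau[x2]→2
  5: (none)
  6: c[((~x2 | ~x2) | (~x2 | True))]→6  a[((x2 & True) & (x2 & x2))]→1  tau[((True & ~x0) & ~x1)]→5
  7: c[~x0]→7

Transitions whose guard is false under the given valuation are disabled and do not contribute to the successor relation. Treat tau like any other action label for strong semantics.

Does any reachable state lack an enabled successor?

Answer: DEADLOCK-FREE

Analysis:
R = {0,7}
  0: b→7  [1 out]
  7: c→7  [1 out]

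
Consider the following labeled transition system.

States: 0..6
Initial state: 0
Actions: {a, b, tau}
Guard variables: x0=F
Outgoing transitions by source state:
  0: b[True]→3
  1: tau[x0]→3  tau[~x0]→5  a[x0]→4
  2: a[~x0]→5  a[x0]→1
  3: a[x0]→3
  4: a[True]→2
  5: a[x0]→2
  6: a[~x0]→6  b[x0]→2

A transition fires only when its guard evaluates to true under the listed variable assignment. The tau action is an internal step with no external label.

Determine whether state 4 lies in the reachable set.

5 transition(s) survive guard evaluation.
depth 0: {0}
depth 1: {3}  cumulative {0,3}
R = {0,3}

Answer: UNREACHABLE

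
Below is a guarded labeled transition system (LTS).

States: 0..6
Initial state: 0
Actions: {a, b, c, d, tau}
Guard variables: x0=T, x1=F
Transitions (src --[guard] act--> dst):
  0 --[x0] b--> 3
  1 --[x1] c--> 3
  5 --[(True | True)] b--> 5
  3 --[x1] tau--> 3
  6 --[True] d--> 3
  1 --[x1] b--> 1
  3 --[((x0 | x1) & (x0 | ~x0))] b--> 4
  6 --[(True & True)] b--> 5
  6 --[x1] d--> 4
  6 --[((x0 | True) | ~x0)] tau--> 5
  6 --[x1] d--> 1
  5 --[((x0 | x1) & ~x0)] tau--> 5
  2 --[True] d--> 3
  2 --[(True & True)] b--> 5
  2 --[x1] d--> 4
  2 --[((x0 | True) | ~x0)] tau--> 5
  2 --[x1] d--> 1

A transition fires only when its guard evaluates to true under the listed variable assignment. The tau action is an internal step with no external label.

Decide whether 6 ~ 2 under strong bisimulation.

Compute ~ classes (split until stable):
  P[0] = {{0,1,2,3,4,5,6}}
  P[1] = {{0,3,5},{1,4},{2,6}}
  P[2] = {{0,5},{1,4},{2,6},{3}}
  P[3] = {{0},{1,4},{2,6},{3},{5}}
5 equivalence class(es) (converged in 4)
class of 6: {2,6}; class of 2: {2,6}

Answer: BISIMILAR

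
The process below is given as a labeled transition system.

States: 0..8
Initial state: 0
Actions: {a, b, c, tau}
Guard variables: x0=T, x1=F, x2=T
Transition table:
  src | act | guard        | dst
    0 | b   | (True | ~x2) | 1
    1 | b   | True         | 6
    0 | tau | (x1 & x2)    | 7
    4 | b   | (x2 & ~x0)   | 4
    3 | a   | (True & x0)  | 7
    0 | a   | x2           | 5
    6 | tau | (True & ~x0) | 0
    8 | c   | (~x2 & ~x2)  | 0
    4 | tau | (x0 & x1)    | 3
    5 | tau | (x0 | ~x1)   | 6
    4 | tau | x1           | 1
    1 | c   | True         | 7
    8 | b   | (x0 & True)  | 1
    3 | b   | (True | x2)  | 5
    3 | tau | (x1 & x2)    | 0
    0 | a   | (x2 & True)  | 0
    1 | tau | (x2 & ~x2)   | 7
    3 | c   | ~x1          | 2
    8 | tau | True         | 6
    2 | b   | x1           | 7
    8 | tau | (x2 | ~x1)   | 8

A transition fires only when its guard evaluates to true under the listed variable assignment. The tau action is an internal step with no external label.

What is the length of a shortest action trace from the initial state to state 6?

Answer: 2

Analysis:
BFS to 6:
  Layer 0: {0}
  Layer 1: {1,5}
  Layer 2: {6,7}
depth(6)=2, e.g. a·tau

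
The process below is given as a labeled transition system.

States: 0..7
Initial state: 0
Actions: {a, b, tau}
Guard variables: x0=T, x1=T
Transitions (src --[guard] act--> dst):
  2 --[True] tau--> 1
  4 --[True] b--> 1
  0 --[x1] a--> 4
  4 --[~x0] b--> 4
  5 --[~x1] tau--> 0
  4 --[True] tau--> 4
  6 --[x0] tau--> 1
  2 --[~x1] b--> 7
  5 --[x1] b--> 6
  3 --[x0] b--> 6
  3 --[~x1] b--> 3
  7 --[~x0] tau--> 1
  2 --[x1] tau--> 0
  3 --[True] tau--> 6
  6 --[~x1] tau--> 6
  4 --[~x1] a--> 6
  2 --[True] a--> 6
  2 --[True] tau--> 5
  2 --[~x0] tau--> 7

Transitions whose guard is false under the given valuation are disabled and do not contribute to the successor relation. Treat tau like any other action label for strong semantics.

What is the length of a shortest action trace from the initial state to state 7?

Answer: UNREACHABLE

Analysis:
Breadth-first toward 7:
  Layer 0: {0}
  Layer 1: {4}
  Layer 2: {1}
7 never appears.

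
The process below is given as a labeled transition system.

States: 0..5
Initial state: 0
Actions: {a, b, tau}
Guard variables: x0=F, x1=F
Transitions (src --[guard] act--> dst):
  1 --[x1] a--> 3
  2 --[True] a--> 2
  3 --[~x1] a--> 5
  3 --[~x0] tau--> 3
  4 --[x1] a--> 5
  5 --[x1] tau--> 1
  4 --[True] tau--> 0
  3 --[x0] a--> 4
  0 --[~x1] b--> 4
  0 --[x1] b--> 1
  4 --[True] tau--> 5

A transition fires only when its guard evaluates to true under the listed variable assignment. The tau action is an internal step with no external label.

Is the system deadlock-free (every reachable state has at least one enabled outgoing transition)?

Answer: DEADLOCK at state 5

Trace:
Reachable = {0,4,5}
  0: b→4  [1 out]
  4: tau→0  tau→5  [2 out]
  5: ∅  [no exit]
Path to 5: b·tau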